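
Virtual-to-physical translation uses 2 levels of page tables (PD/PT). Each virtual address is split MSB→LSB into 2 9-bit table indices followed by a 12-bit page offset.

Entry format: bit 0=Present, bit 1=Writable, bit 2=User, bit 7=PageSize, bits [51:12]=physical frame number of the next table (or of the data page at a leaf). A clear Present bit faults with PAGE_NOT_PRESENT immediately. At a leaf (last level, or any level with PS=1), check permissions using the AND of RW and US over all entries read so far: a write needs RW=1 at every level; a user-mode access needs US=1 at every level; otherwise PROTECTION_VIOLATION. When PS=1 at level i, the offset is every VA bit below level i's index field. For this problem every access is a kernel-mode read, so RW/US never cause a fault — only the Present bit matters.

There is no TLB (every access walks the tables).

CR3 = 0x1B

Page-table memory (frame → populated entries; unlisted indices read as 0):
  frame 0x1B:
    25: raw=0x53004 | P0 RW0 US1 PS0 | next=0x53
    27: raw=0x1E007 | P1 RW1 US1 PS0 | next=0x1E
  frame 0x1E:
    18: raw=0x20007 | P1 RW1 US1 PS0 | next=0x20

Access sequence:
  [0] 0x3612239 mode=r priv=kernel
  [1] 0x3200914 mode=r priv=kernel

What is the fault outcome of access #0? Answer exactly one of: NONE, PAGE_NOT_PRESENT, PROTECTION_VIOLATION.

Trace:
#0 VA=0x3612239 (r,kernel):
  [0] read 0x1B idx=27: raw=0x1E007 flags P=1 W=1 U=1 S=0
  [1] read 0x1E idx=18: raw=0x20007 flags P=1 W=1 U=1 S=0
  → PA=0x20239  (2 entries read)
#1 VA=0x3200914 (r,kernel):
  [0] read 0x1B idx=25: raw=0x53004 flags P=0 W=0 U=1 S=0
  → PAGE_NOT_PRESENT  (1 entries read)

Access #0 fault: NONE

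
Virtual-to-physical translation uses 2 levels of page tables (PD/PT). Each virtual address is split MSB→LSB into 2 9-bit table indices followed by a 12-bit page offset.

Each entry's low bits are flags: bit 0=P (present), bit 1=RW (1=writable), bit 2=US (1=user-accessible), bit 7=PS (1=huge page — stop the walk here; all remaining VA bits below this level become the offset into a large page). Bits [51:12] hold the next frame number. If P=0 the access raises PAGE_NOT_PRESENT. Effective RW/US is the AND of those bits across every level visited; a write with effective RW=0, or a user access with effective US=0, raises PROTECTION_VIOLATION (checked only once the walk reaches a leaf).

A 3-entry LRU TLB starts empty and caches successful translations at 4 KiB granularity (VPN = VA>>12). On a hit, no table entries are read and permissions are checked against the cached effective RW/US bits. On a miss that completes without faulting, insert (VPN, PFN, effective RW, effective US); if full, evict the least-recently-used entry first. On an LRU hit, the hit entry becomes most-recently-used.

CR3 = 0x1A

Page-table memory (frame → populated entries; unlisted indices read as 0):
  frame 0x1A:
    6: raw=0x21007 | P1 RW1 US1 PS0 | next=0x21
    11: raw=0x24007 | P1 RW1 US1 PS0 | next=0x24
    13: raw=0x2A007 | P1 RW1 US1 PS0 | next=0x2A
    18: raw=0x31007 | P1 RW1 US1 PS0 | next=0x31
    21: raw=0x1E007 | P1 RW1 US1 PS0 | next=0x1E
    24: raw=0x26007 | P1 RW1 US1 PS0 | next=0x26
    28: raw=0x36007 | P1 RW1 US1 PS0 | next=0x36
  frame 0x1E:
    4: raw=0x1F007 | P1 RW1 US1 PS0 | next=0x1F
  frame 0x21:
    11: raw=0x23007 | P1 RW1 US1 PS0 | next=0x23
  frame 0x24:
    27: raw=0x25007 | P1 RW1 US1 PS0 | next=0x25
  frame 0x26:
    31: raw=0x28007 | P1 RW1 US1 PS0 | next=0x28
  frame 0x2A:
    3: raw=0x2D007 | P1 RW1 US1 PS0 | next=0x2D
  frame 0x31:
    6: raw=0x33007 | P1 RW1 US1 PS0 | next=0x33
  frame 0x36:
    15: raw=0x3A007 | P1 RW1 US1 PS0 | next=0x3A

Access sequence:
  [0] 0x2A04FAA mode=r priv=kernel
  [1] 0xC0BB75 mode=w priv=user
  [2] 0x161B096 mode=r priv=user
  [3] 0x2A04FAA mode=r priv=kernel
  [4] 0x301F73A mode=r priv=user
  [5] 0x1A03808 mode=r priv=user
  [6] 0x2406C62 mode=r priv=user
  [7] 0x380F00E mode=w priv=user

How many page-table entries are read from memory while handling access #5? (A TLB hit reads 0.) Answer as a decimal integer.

Per-access translation:
#0 VA=0x2A04FAA (r,kernel):
  L0: frame=0x1A idx=21 entry=0x1E007 [P=1 RW=1 US=1 PS=0]
  L1: frame=0x1E idx=4 entry=0x1F007 [P=1 RW=1 US=1 PS=0]
  → PA=0x1FFAA  (2 entries read)
#1 VA=0xC0BB75 (w,user):
  L0: frame=0x1A idx=6 entry=0x21007 [P=1 RW=1 US=1 PS=0]
  L1: frame=0x21 idx=11 entry=0x23007 [P=1 RW=1 US=1 PS=0]
  → PA=0x23B75  (2 entries read)
#2 VA=0x161B096 (r,user):
  L0: frame=0x1A idx=11 entry=0x24007 [P=1 RW=1 US=1 PS=0]
  L1: frame=0x24 idx=27 entry=0x25007 [P=1 RW=1 US=1 PS=0]
  → PA=0x25096  (2 entries read)
#3 VA=0x2A04FAA (r,kernel):
  TLB hit vpn=0x2A04 → PA=0x1FFAA
#4 VA=0x301F73A (r,user):
  L0: frame=0x1A idx=24 entry=0x26007 [P=1 RW=1 US=1 PS=0]
  L1: frame=0x26 idx=31 entry=0x28007 [P=1 RW=1 US=1 PS=0]
  → PA=0x2873A  (2 entries read)
#5 VA=0x1A03808 (r,user):
  L0: frame=0x1A idx=13 entry=0x2A007 [P=1 RW=1 US=1 PS=0]
  L1: frame=0x2A idx=3 entry=0x2D007 [P=1 RW=1 US=1 PS=0]
  → PA=0x2D808  (2 entries read)
#6 VA=0x2406C62 (r,user):
  L0: frame=0x1A idx=18 entry=0x31007 [P=1 RW=1 US=1 PS=0]
  L1: frame=0x31 idx=6 entry=0x33007 [P=1 RW=1 US=1 PS=0]
  → PA=0x33C62  (2 entries read)
#7 VA=0x380F00E (w,user):
  L0: frame=0x1A idx=28 entry=0x36007 [P=1 RW=1 US=1 PS=0]
  L1: frame=0x36 idx=15 entry=0x3A007 [P=1 RW=1 US=1 PS=0]
  → PA=0x3A00E  (2 entries read)

Entries read for #5: 2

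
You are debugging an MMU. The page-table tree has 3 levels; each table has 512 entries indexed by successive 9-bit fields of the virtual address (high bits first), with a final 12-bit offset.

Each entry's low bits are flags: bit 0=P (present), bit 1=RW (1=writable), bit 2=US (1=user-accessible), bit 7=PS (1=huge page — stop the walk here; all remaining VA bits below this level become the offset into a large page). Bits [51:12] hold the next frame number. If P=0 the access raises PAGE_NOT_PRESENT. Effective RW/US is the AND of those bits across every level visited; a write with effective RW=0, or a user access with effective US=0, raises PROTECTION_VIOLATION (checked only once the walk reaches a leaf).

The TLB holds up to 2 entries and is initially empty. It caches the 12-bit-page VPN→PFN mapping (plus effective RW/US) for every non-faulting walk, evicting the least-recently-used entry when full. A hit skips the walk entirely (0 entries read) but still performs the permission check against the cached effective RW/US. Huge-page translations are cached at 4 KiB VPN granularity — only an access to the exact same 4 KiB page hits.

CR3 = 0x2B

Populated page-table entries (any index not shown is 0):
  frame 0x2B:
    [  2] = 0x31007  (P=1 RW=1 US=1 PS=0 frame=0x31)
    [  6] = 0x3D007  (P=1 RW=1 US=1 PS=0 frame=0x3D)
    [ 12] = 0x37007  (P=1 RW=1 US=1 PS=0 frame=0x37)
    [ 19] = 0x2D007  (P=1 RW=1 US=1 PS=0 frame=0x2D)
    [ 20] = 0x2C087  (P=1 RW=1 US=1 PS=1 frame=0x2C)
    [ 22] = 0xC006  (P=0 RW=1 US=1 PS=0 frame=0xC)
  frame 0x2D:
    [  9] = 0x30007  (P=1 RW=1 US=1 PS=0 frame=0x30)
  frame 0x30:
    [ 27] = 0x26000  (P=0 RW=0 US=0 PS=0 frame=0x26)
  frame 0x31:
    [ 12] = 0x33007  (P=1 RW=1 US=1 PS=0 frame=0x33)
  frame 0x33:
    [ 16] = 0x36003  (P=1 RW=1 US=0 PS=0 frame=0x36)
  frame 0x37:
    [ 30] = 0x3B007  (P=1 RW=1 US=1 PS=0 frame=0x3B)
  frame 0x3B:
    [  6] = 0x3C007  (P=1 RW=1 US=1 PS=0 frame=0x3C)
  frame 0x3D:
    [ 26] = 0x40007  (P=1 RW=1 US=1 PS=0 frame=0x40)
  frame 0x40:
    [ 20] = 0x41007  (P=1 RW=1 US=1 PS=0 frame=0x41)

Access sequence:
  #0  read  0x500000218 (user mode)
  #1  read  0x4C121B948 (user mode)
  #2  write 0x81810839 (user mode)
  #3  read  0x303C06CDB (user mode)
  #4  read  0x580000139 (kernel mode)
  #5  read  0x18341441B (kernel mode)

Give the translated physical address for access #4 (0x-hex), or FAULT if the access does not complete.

Trace:
#0 VA=0x500000218 (r,user):
  L0 @0x2B[20] → 0x2C087  P=1,RW=1,US=1,PS=1
  ✓ 0x2C218 (huge @L0)  — 1 lookups
#1 VA=0x4C121B948 (r,user):
  L0 @0x2B[19] → 0x2D007  P=1,RW=1,US=1,PS=0
  L1 @0x2D[9] → 0x30007  P=1,RW=1,US=1,PS=0
  L2 @0x30[27] → 0x26000  P=0,RW=0,US=0,PS=0
  ✗ PAGE_NOT_PRESENT  [3 reads]
#2 VA=0x81810839 (w,user):
  L0 @0x2B[2] → 0x31007  P=1,RW=1,US=1,PS=0
  L1 @0x31[12] → 0x33007  P=1,RW=1,US=1,PS=0
  L2 @0x33[16] → 0x36003  P=1,RW=1,US=0,PS=0
  ✗ PROTECTION_VIOLATION  [3 reads]
#3 VA=0x303C06CDB (r,user):
  L0 @0x2B[12] → 0x37007  P=1,RW=1,US=1,PS=0
  L1 @0x37[30] → 0x3B007  P=1,RW=1,US=1,PS=0
  L2 @0x3B[6] → 0x3C007  P=1,RW=1,US=1,PS=0
  ✓ 0x3CCDB  — 3 lookups
#4 VA=0x580000139 (r,kernel):
  L0 @0x2B[22] → 0xC006  P=0,RW=1,US=1,PS=0
  ✗ PAGE_NOT_PRESENT  [1 reads]
#5 VA=0x18341441B (r,kernel):
  L0 @0x2B[6] → 0x3D007  P=1,RW=1,US=1,PS=0
  L1 @0x3D[26] → 0x40007  P=1,RW=1,US=1,PS=0
  L2 @0x40[20] → 0x41007  P=1,RW=1,US=1,PS=0
  ✓ 0x4141B  — 3 lookups

Access #4 PA: FAULT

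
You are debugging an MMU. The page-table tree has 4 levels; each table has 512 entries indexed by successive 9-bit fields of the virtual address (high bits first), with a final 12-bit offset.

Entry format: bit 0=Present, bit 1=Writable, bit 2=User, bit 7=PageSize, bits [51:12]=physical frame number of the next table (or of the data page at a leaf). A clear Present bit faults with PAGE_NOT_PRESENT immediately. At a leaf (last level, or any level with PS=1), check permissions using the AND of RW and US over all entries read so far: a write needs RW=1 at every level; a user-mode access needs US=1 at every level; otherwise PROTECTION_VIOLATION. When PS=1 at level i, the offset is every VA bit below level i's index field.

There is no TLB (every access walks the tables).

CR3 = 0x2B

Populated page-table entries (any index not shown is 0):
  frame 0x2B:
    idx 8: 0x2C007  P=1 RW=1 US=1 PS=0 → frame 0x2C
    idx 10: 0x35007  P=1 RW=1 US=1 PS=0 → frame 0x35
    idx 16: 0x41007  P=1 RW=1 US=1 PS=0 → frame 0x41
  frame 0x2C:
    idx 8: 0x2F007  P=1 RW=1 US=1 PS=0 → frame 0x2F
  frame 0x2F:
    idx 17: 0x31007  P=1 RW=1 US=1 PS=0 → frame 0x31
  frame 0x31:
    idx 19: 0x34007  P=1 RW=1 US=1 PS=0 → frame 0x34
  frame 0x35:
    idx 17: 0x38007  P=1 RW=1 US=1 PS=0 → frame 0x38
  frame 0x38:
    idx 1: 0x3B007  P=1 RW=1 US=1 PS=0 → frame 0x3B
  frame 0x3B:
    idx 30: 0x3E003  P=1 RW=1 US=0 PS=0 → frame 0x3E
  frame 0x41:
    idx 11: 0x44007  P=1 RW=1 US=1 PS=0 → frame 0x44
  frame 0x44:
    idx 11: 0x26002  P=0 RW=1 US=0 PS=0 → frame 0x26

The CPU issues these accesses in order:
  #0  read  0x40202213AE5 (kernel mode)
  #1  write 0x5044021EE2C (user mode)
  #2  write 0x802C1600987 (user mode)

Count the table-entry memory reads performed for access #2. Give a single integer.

Trace:
#0 VA=0x40202213AE5 (r,kernel):
  [0] read 0x2B idx=8: raw=0x2C007 flags P=1 W=1 U=1 S=0
  [1] read 0x2C idx=8: raw=0x2F007 flags P=1 W=1 U=1 S=0
  [2] read 0x2F idx=17: raw=0x31007 flags P=1 W=1 U=1 S=0
  [3] read 0x31 idx=19: raw=0x34007 flags P=1 W=1 U=1 S=0
  → PA=0x34AE5  (4 entries read)
#1 VA=0x5044021EE2C (w,user):
  [0] read 0x2B idx=10: raw=0x35007 flags P=1 W=1 U=1 S=0
  [1] read 0x35 idx=17: raw=0x38007 flags P=1 W=1 U=1 S=0
  [2] read 0x38 idx=1: raw=0x3B007 flags P=1 W=1 U=1 S=0
  [3] read 0x3B idx=30: raw=0x3E003 flags P=1 W=1 U=0 S=0
  ✗ PROTECTION_VIOLATION  [4 reads]
#2 VA=0x802C1600987 (w,user):
  [0] read 0x2B idx=16: raw=0x41007 flags P=1 W=1 U=1 S=0
  [1] read 0x41 idx=11: raw=0x44007 flags P=1 W=1 U=1 S=0
  [2] read 0x44 idx=11: raw=0x26002 flags P=0 W=1 U=0 S=0
  ✗ PAGE_NOT_PRESENT  [3 reads]

Entries read for #2: 3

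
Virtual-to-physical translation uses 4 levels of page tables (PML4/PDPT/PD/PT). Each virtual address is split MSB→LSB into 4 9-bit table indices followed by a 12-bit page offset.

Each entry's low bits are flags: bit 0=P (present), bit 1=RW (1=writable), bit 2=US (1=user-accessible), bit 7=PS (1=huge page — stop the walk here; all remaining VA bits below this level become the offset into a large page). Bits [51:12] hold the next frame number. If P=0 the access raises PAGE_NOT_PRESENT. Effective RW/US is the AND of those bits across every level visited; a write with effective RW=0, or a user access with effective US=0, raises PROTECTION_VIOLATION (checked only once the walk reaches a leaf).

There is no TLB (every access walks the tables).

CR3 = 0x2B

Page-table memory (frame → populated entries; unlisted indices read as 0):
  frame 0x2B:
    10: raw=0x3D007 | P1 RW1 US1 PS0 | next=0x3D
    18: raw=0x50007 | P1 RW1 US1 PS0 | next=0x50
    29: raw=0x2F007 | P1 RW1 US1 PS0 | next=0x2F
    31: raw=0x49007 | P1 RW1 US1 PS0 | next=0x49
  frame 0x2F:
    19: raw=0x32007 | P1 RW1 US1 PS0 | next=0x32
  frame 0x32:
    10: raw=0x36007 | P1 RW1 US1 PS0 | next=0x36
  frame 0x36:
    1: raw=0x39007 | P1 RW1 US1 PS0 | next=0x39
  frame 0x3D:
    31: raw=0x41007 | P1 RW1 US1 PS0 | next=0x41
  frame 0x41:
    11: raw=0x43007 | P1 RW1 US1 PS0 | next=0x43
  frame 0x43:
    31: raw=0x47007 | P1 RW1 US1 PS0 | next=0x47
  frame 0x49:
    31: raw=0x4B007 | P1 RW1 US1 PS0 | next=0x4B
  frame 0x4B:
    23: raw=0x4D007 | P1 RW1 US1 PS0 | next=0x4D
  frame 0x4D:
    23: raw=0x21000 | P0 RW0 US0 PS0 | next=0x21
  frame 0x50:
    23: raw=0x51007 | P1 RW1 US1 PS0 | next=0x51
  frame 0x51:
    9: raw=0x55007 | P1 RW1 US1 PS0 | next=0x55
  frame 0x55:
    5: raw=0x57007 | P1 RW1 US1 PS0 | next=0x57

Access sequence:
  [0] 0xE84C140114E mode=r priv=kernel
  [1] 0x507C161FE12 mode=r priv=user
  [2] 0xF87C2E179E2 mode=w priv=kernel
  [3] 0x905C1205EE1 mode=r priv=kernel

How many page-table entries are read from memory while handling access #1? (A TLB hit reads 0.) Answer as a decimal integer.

Per-access translation:
#0 VA=0xE84C140114E (r,kernel):
  L0: frame=0x2B idx=29 entry=0x2F007 [P=1 RW=1 US=1 PS=0]
  L1: frame=0x2F idx=19 entry=0x32007 [P=1 RW=1 US=1 PS=0]
  L2: frame=0x32 idx=10 entry=0x36007 [P=1 RW=1 US=1 PS=0]
  L3: frame=0x36 idx=1 entry=0x39007 [P=1 RW=1 US=1 PS=0]
  → PA=0x3914E  (4 entries read)
#1 VA=0x507C161FE12 (r,user):
  L0: frame=0x2B idx=10 entry=0x3D007 [P=1 RW=1 US=1 PS=0]
  L1: frame=0x3D idx=31 entry=0x41007 [P=1 RW=1 US=1 PS=0]
  L2: frame=0x41 idx=11 entry=0x43007 [P=1 RW=1 US=1 PS=0]
  L3: frame=0x43 idx=31 entry=0x47007 [P=1 RW=1 US=1 PS=0]
  → PA=0x47E12  (4 entries read)
#2 VA=0xF87C2E179E2 (w,kernel):
  L0: frame=0x2B idx=31 entry=0x49007 [P=1 RW=1 US=1 PS=0]
  L1: frame=0x49 idx=31 entry=0x4B007 [P=1 RW=1 US=1 PS=0]
  L2: frame=0x4B idx=23 entry=0x4D007 [P=1 RW=1 US=1 PS=0]
  L3: frame=0x4D idx=23 entry=0x21000 [P=0 RW=0 US=0 PS=0]
  ⇒ fault: PAGE_NOT_PRESENT  — 4 lookups
#3 VA=0x905C1205EE1 (r,kernel):
  L0: frame=0x2B idx=18 entry=0x50007 [P=1 RW=1 US=1 PS=0]
  L1: frame=0x50 idx=23 entry=0x51007 [P=1 RW=1 US=1 PS=0]
  L2: frame=0x51 idx=9 entry=0x55007 [P=1 RW=1 US=1 PS=0]
  L3: frame=0x55 idx=5 entry=0x57007 [P=1 RW=1 US=1 PS=0]
  → PA=0x57EE1  (4 entries read)

Entries read for #1: 4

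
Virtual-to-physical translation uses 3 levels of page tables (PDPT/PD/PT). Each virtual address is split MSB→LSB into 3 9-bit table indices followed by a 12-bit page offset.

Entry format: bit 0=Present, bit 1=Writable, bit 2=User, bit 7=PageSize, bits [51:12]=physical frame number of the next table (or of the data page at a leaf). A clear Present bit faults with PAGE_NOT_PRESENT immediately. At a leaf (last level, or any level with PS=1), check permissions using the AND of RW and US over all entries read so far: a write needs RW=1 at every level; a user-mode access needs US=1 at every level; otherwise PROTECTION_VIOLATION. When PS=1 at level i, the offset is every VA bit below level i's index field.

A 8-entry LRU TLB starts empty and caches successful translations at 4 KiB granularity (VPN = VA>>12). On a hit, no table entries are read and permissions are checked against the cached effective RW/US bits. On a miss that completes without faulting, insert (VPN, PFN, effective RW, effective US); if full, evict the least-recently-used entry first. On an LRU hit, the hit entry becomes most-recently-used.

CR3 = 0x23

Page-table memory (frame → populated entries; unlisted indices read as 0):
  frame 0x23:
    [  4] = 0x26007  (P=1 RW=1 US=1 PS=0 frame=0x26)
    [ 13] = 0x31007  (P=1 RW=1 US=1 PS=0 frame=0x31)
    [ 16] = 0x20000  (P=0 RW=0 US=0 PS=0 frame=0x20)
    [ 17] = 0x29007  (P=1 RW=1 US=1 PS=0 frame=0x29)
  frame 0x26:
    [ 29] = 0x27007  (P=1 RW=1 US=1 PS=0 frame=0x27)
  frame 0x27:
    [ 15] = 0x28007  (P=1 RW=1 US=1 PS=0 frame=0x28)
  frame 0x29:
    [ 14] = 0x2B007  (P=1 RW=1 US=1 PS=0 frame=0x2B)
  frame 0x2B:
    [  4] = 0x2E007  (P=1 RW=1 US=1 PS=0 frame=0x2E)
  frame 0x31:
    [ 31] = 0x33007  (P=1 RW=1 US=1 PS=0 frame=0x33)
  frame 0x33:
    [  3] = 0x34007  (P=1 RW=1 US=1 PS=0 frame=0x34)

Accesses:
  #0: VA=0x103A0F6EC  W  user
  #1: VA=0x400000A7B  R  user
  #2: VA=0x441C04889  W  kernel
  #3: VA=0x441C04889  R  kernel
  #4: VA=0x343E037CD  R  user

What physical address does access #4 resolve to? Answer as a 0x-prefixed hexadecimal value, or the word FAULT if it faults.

Per-access translation:
#0 VA=0x103A0F6EC (w,user):
  L0: frame=0x23 idx=4 entry=0x26007 [P=1 RW=1 US=1 PS=0]
  L1: frame=0x26 idx=29 entry=0x27007 [P=1 RW=1 US=1 PS=0]
  L2: frame=0x27 idx=15 entry=0x28007 [P=1 RW=1 US=1 PS=0]
  ⇒ phys 0x286EC  [3 reads]
#1 VA=0x400000A7B (r,user):
  L0: frame=0x23 idx=16 entry=0x20000 [P=0 RW=0 US=0 PS=0]
  → PAGE_NOT_PRESENT  (1 entries read)
#2 VA=0x441C04889 (w,kernel):
  L0: frame=0x23 idx=17 entry=0x29007 [P=1 RW=1 US=1 PS=0]
  L1: frame=0x29 idx=14 entry=0x2B007 [P=1 RW=1 US=1 PS=0]
  L2: frame=0x2B idx=4 entry=0x2E007 [P=1 RW=1 US=1 PS=0]
  ⇒ phys 0x2E889  [3 reads]
#3 VA=0x441C04889 (r,kernel):
  TLB hit vpn=0x441C04 → PA=0x2E889
#4 VA=0x343E037CD (r,user):
  L0: frame=0x23 idx=13 entry=0x31007 [P=1 RW=1 US=1 PS=0]
  L1: frame=0x31 idx=31 entry=0x33007 [P=1 RW=1 US=1 PS=0]
  L2: frame=0x33 idx=3 entry=0x34007 [P=1 RW=1 US=1 PS=0]
  ⇒ phys 0x347CD  [3 reads]

Access #4 PA: 0x347CD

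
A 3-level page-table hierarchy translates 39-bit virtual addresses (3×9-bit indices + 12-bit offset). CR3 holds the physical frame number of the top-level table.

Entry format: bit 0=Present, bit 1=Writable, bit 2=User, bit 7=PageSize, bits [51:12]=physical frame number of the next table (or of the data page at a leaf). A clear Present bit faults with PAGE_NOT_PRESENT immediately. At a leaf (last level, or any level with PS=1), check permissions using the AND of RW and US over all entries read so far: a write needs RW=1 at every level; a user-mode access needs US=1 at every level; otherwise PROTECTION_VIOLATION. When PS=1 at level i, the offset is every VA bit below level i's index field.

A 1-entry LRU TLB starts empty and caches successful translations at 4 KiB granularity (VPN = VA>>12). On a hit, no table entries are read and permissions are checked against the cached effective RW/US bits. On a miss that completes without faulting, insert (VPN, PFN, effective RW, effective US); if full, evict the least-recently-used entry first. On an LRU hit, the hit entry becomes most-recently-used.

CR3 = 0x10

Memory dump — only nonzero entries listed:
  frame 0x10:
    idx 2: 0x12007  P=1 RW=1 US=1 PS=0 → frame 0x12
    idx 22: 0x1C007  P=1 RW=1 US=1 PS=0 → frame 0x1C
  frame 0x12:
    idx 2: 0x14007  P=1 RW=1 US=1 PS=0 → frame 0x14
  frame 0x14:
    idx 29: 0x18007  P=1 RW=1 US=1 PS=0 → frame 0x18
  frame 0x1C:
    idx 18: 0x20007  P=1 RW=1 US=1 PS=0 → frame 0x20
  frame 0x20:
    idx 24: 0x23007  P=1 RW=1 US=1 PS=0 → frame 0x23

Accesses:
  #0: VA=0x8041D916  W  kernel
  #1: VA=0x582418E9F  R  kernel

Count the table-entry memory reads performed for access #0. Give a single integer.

Trace:
#0 VA=0x8041D916 (w,kernel):
  L0: frame=0x10 idx=2 entry=0x12007 [P=1 RW=1 US=1 PS=0]
  L1: frame=0x12 idx=2 entry=0x14007 [P=1 RW=1 US=1 PS=0]
  L2: frame=0x14 idx=29 entry=0x18007 [P=1 RW=1 US=1 PS=0]
  ✓ 0x18916  — 3 lookups
#1 VA=0x582418E9F (r,kernel):
  L0: frame=0x10 idx=22 entry=0x1C007 [P=1 RW=1 US=1 PS=0]
  L1: frame=0x1C idx=18 entry=0x20007 [P=1 RW=1 US=1 PS=0]
  L2: frame=0x20 idx=24 entry=0x23007 [P=1 RW=1 US=1 PS=0]
  ✓ 0x23E9F  — 3 lookups

Entries read for #0: 3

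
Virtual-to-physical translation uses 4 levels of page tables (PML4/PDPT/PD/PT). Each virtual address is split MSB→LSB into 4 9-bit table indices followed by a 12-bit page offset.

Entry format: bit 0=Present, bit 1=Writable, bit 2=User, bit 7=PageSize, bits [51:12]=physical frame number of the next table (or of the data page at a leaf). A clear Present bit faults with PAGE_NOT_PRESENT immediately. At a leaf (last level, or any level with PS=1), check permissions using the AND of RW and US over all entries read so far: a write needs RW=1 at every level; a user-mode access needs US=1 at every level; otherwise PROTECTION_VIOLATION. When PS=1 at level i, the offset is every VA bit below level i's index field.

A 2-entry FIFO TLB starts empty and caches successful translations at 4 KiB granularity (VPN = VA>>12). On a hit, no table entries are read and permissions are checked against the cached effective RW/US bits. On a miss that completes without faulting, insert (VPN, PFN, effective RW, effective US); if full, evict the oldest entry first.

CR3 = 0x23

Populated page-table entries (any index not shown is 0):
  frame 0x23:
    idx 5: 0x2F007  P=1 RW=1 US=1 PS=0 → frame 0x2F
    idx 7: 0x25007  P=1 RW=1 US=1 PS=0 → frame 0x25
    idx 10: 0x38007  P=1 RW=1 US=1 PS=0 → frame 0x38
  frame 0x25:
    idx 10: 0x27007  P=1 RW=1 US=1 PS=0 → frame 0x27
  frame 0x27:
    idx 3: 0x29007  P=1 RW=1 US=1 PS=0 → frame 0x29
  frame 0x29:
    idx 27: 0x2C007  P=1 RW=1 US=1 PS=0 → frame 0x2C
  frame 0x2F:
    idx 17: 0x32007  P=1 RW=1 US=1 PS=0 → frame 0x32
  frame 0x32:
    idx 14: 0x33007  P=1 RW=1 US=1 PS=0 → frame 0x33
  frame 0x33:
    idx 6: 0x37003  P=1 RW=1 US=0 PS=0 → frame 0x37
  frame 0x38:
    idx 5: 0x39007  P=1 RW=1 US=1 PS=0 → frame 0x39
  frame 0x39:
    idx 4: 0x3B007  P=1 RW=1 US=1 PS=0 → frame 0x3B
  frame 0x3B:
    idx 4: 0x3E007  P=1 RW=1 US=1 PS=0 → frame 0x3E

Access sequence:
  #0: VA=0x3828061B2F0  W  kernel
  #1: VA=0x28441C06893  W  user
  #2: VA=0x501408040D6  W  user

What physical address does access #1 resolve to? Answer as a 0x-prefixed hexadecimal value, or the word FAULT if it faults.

Per-access translation:
#0 VA=0x3828061B2F0 (w,kernel):
  [0] read 0x23 idx=7: raw=0x25007 flags P=1 W=1 U=1 S=0
  [1] read 0x25 idx=10: raw=0x27007 flags P=1 W=1 U=1 S=0
  [2] read 0x27 idx=3: raw=0x29007 flags P=1 W=1 U=1 S=0
  [3] read 0x29 idx=27: raw=0x2C007 flags P=1 W=1 U=1 S=0
  ⇒ phys 0x2C2F0  [4 reads]
#1 VA=0x28441C06893 (w,user):
  [0] read 0x23 idx=5: raw=0x2F007 flags P=1 W=1 U=1 S=0
  [1] read 0x2F idx=17: raw=0x32007 flags P=1 W=1 U=1 S=0
  [2] read 0x32 idx=14: raw=0x33007 flags P=1 W=1 U=1 S=0
  [3] read 0x33 idx=6: raw=0x37003 flags P=1 W=1 U=0 S=0
  ✗ PROTECTION_VIOLATION  [4 reads]
#2 VA=0x501408040D6 (w,user):
  [0] read 0x23 idx=10: raw=0x38007 flags P=1 W=1 U=1 S=0
  [1] read 0x38 idx=5: raw=0x39007 flags P=1 W=1 U=1 S=0
  [2] read 0x39 idx=4: raw=0x3B007 flags P=1 W=1 U=1 S=0
  [3] read 0x3B idx=4: raw=0x3E007 flags P=1 W=1 U=1 S=0
  ⇒ phys 0x3E0D6  [4 reads]

Access #1 PA: FAULT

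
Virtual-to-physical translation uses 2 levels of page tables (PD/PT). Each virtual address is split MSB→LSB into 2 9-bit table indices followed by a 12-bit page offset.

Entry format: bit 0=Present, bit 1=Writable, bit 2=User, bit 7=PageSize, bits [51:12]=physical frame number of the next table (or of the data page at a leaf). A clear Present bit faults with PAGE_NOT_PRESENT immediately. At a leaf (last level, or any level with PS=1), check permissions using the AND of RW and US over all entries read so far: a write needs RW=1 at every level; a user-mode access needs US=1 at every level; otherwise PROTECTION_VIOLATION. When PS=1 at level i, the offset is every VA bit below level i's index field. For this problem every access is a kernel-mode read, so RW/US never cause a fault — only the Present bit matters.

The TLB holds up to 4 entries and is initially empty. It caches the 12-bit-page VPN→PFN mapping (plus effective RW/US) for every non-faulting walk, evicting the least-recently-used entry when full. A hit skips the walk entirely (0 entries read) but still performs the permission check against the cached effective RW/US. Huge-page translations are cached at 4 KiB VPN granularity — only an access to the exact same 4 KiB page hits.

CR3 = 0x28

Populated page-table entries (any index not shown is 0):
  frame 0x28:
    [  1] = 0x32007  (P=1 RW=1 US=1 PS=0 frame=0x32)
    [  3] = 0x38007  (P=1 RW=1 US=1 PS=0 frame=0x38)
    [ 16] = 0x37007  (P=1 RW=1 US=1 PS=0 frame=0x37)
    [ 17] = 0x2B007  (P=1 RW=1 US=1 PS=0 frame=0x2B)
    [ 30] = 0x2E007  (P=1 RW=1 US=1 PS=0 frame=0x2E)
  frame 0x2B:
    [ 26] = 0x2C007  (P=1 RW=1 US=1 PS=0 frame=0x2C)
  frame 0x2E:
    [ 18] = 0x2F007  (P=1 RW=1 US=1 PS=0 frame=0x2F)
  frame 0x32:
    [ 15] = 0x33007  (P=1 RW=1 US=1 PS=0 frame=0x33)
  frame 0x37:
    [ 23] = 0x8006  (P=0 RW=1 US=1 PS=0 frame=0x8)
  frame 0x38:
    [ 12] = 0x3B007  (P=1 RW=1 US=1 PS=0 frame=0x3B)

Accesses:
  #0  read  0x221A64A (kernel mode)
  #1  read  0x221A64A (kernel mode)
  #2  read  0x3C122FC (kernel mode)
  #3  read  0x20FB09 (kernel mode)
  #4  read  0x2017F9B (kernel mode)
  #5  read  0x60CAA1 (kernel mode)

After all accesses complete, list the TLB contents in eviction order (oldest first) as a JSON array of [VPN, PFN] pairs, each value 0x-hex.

Trace:
#0 VA=0x221A64A (r,kernel):
  L0: frame=0x28 idx=17 entry=0x2B007 [P=1 RW=1 US=1 PS=0]
  L1: frame=0x2B idx=26 entry=0x2C007 [P=1 RW=1 US=1 PS=0]
  ⇒ phys 0x2C64A  [2 reads]
#1 VA=0x221A64A (r,kernel):
  TLB hit vpn=0x221A → PA=0x2C64A
#2 VA=0x3C122FC (r,kernel):
  L0: frame=0x28 idx=30 entry=0x2E007 [P=1 RW=1 US=1 PS=0]
  L1: frame=0x2E idx=18 entry=0x2F007 [P=1 RW=1 US=1 PS=0]
  ⇒ phys 0x2F2FC  [2 reads]
#3 VA=0x20FB09 (r,kernel):
  L0: frame=0x28 idx=1 entry=0x32007 [P=1 RW=1 US=1 PS=0]
  L1: frame=0x32 idx=15 entry=0x33007 [P=1 RW=1 US=1 PS=0]
  ⇒ phys 0x33B09  [2 reads]
#4 VA=0x2017F9B (r,kernel):
  L0: frame=0x28 idx=16 entry=0x37007 [P=1 RW=1 US=1 PS=0]
  L1: frame=0x37 idx=23 entry=0x8006 [P=0 RW=1 US=1 PS=0]
  → PAGE_NOT_PRESENT  (2 entries read)
#5 VA=0x60CAA1 (r,kernel):
  L0: frame=0x28 idx=3 entry=0x38007 [P=1 RW=1 US=1 PS=0]
  L1: frame=0x38 idx=12 entry=0x3B007 [P=1 RW=1 US=1 PS=0]
  ⇒ phys 0x3BAA1  [2 reads]

TLB: [["0x221A", "0x2C"], ["0x3C12", "0x2F"], ["0x20F", "0x33"], ["0x60C", "0x3B"]]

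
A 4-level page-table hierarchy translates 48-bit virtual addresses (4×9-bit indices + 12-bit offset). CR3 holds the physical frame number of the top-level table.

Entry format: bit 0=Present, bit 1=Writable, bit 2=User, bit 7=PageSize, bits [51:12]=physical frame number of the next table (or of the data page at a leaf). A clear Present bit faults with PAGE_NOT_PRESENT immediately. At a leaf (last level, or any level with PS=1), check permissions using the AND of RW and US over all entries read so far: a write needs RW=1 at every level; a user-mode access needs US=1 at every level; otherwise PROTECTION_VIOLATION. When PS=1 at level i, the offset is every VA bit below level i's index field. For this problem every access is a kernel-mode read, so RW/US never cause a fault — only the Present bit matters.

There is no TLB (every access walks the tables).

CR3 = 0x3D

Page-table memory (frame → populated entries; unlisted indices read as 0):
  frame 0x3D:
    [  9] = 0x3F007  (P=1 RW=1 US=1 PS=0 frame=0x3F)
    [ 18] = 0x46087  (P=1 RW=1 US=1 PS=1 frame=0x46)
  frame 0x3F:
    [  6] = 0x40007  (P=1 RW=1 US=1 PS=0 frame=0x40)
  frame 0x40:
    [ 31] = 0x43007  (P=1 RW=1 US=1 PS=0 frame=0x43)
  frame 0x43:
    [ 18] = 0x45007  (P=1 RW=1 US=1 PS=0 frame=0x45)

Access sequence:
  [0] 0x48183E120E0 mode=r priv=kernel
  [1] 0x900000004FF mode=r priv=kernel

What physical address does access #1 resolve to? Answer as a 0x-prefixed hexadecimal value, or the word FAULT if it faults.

Per-access translation:
#0 VA=0x48183E120E0 (r,kernel):
  L0: frame=0x3D idx=9 entry=0x3F007 [P=1 RW=1 US=1 PS=0]
  L1: frame=0x3F idx=6 entry=0x40007 [P=1 RW=1 US=1 PS=0]
  L2: frame=0x40 idx=31 entry=0x43007 [P=1 RW=1 US=1 PS=0]
  L3: frame=0x43 idx=18 entry=0x45007 [P=1 RW=1 US=1 PS=0]
  → PA=0x450E0  (4 entries read)
#1 VA=0x900000004FF (r,kernel):
  L0: frame=0x3D idx=18 entry=0x46087 [P=1 RW=1 US=1 PS=1]
  → PA=0x464FF (huge @L0)  (1 entries read)

Access #1 PA: 0x464FF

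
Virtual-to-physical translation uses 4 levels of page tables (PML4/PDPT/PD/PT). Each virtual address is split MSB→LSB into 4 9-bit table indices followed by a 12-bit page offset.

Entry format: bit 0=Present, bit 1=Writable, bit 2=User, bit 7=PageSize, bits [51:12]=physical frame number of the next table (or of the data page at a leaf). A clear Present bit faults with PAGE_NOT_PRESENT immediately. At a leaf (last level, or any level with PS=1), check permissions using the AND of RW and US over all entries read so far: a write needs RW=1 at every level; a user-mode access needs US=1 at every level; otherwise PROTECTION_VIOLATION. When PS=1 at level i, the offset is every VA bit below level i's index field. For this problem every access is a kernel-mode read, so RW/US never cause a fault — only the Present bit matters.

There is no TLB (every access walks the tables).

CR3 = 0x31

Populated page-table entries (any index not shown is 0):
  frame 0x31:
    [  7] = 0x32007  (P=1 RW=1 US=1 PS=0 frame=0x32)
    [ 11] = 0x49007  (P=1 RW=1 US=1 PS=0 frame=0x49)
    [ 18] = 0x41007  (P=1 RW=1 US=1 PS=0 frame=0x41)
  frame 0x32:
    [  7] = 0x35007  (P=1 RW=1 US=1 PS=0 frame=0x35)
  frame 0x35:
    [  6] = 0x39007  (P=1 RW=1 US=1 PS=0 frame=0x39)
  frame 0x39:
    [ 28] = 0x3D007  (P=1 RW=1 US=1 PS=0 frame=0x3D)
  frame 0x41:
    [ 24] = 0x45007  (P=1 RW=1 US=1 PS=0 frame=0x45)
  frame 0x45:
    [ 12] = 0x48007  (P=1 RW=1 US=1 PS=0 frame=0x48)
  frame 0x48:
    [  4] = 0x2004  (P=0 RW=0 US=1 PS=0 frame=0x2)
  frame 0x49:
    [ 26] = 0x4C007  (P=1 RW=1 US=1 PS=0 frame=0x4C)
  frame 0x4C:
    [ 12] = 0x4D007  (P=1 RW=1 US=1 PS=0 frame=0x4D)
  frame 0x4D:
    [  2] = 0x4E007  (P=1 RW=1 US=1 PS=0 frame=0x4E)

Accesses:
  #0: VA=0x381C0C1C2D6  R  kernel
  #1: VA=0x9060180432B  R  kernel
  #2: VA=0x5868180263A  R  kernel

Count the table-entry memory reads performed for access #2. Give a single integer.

Trace:
#0 VA=0x381C0C1C2D6 (r,kernel):
  L0 @0x31[7] → 0x32007  P=1,RW=1,US=1,PS=0
  L1 @0x32[7] → 0x35007  P=1,RW=1,US=1,PS=0
  L2 @0x35[6] → 0x39007  P=1,RW=1,US=1,PS=0
  L3 @0x39[28] → 0x3D007  P=1,RW=1,US=1,PS=0
  ✓ 0x3D2D6  — 4 lookups
#1 VA=0x9060180432B (r,kernel):
  L0 @0x31[18] → 0x41007  P=1,RW=1,US=1,PS=0
  L1 @0x41[24] → 0x45007  P=1,RW=1,US=1,PS=0
  L2 @0x45[12] → 0x48007  P=1,RW=1,US=1,PS=0
  L3 @0x48[4] → 0x2004  P=0,RW=0,US=1,PS=0
  ⇒ fault: PAGE_NOT_PRESENT  — 4 lookups
#2 VA=0x5868180263A (r,kernel):
  L0 @0x31[11] → 0x49007  P=1,RW=1,US=1,PS=0
  L1 @0x49[26] → 0x4C007  P=1,RW=1,US=1,PS=0
  L2 @0x4C[12] → 0x4D007  P=1,RW=1,US=1,PS=0
  L3 @0x4D[2] → 0x4E007  P=1,RW=1,US=1,PS=0
  ✓ 0x4E63A  — 4 lookups

Entries read for #2: 4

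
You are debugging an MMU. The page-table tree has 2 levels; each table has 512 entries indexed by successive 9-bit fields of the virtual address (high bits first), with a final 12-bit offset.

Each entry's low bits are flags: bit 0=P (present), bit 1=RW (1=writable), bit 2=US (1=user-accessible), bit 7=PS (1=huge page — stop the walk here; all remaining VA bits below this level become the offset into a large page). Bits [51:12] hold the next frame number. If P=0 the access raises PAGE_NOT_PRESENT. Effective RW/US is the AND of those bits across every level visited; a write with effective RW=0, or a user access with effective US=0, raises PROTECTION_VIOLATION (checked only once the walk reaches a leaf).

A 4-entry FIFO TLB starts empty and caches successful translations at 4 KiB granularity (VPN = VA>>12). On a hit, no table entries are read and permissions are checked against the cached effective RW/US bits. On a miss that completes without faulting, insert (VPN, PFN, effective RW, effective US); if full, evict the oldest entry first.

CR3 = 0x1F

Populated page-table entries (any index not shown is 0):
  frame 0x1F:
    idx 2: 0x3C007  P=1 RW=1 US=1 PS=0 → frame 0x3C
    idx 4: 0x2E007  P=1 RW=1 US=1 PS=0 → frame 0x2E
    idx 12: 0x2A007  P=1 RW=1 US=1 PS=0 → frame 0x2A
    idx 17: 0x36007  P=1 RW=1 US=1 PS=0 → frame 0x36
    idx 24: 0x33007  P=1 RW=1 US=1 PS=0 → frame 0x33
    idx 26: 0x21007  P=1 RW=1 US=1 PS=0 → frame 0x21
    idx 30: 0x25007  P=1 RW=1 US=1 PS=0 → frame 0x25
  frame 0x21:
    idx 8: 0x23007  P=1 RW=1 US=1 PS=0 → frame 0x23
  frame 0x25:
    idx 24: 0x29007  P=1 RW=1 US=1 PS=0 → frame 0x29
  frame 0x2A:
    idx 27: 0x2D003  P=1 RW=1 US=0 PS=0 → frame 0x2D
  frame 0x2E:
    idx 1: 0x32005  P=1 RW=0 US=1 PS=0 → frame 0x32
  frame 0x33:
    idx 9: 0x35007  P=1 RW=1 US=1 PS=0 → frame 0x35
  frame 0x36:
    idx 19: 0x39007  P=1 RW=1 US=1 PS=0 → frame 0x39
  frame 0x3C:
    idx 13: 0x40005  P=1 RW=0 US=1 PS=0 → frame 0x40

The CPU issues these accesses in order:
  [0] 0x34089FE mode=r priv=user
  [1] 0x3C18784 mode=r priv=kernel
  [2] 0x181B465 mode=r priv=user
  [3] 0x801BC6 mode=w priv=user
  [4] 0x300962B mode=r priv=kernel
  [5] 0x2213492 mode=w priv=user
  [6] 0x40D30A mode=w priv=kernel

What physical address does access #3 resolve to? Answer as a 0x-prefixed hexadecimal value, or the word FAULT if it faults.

Walk each access:
#0 VA=0x34089FE (r,user):
  lvl0: tbl 0x1F, slot 26 ⇒ 0x21007 (P1/RW1/US1/PS0)
  lvl1: tbl 0x21, slot 8 ⇒ 0x23007 (P1/RW1/US1/PS0)
  ✓ 0x239FE  — 2 lookups
#1 VA=0x3C18784 (r,kernel):
  lvl0: tbl 0x1F, slot 30 ⇒ 0x25007 (P1/RW1/US1/PS0)
  lvl1: tbl 0x25, slot 24 ⇒ 0x29007 (P1/RW1/US1/PS0)
  ✓ 0x29784  — 2 lookups
#2 VA=0x181B465 (r,user):
  lvl0: tbl 0x1F, slot 12 ⇒ 0x2A007 (P1/RW1/US1/PS0)
  lvl1: tbl 0x2A, slot 27 ⇒ 0x2D003 (P1/RW1/US0/PS0)
  ✗ PROTECTION_VIOLATION  [2 reads]
#3 VA=0x801BC6 (w,user):
  lvl0: tbl 0x1F, slot 4 ⇒ 0x2E007 (P1/RW1/US1/PS0)
  lvl1: tbl 0x2E, slot 1 ⇒ 0x32005 (P1/RW0/US1/PS0)
  ✗ PROTECTION_VIOLATION  [2 reads]
#4 VA=0x300962B (r,kernel):
  lvl0: tbl 0x1F, slot 24 ⇒ 0x33007 (P1/RW1/US1/PS0)
  lvl1: tbl 0x33, slot 9 ⇒ 0x35007 (P1/RW1/US1/PS0)
  ✓ 0x3562B  — 2 lookups
#5 VA=0x2213492 (w,user):
  lvl0: tbl 0x1F, slot 17 ⇒ 0x36007 (P1/RW1/US1/PS0)
  lvl1: tbl 0x36, slot 19 ⇒ 0x39007 (P1/RW1/US1/PS0)
  ✓ 0x39492  — 2 lookups
#6 VA=0x40D30A (w,kernel):
  lvl0: tbl 0x1F, slot 2 ⇒ 0x3C007 (P1/RW1/US1/PS0)
  lvl1: tbl 0x3C, slot 13 ⇒ 0x40005 (P1/RW0/US1/PS0)
  ✗ PROTECTION_VIOLATION  [2 reads]

Access #3 PA: FAULT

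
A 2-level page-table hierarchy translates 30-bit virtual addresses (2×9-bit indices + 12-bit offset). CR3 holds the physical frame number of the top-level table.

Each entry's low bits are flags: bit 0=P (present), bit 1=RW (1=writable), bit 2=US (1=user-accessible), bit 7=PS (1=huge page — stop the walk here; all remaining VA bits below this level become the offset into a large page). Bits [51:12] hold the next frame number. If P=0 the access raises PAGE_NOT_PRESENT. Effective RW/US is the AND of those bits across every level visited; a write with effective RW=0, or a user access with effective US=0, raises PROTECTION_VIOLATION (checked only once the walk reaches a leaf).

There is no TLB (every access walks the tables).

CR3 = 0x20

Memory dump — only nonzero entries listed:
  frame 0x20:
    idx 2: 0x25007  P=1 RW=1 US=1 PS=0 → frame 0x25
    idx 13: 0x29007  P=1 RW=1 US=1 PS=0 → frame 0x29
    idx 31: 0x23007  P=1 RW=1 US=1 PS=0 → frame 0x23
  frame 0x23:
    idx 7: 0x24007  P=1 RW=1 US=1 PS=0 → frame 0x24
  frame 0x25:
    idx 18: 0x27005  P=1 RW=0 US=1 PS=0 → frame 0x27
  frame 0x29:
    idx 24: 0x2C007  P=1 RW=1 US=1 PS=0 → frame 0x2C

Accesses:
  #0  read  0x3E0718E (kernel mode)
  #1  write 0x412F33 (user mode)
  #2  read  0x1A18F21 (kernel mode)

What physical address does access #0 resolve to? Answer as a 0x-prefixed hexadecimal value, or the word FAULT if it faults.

Per-access translation:
#0 VA=0x3E0718E (r,kernel):
  L0: frame=0x20 idx=31 entry=0x23007 [P=1 RW=1 US=1 PS=0]
  L1: frame=0x23 idx=7 entry=0x24007 [P=1 RW=1 US=1 PS=0]
  → PA=0x2418E  (2 entries read)
#1 VA=0x412F33 (w,user):
  L0: frame=0x20 idx=2 entry=0x25007 [P=1 RW=1 US=1 PS=0]
  L1: frame=0x25 idx=18 entry=0x27005 [P=1 RW=0 US=1 PS=0]
  → PROTECTION_VIOLATION  (2 entries read)
#2 VA=0x1A18F21 (r,kernel):
  L0: frame=0x20 idx=13 entry=0x29007 [P=1 RW=1 US=1 PS=0]
  L1: frame=0x29 idx=24 entry=0x2C007 [P=1 RW=1 US=1 PS=0]
  → PA=0x2CF21  (2 entries read)

Access #0 PA: 0x2418E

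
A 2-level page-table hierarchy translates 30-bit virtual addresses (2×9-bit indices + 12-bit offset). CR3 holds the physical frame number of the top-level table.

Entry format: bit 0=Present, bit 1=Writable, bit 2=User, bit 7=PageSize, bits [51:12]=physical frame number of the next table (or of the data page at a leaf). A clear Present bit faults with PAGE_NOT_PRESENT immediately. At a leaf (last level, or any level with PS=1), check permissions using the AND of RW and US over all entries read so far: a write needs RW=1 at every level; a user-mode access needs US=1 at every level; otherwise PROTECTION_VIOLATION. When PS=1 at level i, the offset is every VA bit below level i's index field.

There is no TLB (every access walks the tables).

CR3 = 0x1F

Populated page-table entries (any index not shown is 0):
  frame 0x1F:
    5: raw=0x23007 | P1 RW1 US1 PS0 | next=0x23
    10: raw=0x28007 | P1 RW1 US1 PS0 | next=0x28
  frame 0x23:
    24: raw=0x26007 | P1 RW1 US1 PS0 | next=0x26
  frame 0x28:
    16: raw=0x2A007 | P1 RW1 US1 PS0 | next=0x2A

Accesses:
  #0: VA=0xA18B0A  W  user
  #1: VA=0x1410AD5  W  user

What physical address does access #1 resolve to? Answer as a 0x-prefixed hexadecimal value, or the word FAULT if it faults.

Per-access translation:
#0 VA=0xA18B0A (w,user):
  lvl0: tbl 0x1F, slot 5 ⇒ 0x23007 (P1/RW1/US1/PS0)
  lvl1: tbl 0x23, slot 24 ⇒ 0x26007 (P1/RW1/US1/PS0)
  ⇒ phys 0x26B0A  [2 reads]
#1 VA=0x1410AD5 (w,user):
  lvl0: tbl 0x1F, slot 10 ⇒ 0x28007 (P1/RW1/US1/PS0)
  lvl1: tbl 0x28, slot 16 ⇒ 0x2A007 (P1/RW1/US1/PS0)
  ⇒ phys 0x2AAD5  [2 reads]

Access #1 PA: 0x2AAD5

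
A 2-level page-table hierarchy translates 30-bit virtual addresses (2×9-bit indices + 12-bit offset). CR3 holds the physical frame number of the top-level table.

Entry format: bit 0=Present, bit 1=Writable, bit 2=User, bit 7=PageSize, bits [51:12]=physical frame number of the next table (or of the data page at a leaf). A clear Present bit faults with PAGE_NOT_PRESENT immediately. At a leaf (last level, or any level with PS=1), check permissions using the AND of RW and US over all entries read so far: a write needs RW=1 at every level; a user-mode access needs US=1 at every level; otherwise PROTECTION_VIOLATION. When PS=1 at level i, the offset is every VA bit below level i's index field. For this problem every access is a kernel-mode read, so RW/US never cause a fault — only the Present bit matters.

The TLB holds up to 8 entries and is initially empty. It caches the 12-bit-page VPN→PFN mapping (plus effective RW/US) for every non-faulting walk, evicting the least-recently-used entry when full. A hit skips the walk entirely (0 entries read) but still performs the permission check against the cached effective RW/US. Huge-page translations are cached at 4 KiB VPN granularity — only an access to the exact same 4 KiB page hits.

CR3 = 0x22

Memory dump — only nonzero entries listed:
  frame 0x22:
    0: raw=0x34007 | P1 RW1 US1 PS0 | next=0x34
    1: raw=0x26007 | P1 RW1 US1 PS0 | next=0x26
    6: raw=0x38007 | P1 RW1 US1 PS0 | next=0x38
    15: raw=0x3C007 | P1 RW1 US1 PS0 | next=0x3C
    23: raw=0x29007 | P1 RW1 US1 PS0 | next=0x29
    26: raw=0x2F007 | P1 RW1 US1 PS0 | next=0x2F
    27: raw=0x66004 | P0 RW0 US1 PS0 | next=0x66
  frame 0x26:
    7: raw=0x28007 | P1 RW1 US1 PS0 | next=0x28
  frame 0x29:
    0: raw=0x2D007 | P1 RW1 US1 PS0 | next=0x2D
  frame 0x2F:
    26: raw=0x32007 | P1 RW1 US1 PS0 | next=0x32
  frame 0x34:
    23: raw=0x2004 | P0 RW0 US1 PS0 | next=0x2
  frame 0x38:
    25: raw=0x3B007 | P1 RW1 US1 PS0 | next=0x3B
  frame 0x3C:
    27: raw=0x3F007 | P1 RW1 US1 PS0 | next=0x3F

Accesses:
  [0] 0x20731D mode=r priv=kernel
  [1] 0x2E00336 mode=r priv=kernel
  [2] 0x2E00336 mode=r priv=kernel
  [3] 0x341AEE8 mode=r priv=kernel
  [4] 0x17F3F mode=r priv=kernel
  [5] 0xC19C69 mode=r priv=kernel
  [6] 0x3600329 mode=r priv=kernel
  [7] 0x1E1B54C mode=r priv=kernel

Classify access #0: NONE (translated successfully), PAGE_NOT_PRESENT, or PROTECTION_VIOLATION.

Per-access translation:
#0 VA=0x20731D (r,kernel):
  [0] read 0x22 idx=1: raw=0x26007 flags P=1 W=1 U=1 S=0
  [1] read 0x26 idx=7: raw=0x28007 flags P=1 W=1 U=1 S=0
  → PA=0x2831D  (2 entries read)
#1 VA=0x2E00336 (r,kernel):
  [0] read 0x22 idx=23: raw=0x29007 flags P=1 W=1 U=1 S=0
  [1] read 0x29 idx=0: raw=0x2D007 flags P=1 W=1 U=1 S=0
  → PA=0x2D336  (2 entries read)
#2 VA=0x2E00336 (r,kernel):
  TLB hit vpn=0x2E00 → PA=0x2D336
#3 VA=0x341AEE8 (r,kernel):
  [0] read 0x22 idx=26: raw=0x2F007 flags P=1 W=1 U=1 S=0
  [1] read 0x2F idx=26: raw=0x32007 flags P=1 W=1 U=1 S=0
  → PA=0x32EE8  (2 entries read)
#4 VA=0x17F3F (r,kernel):
  [0] read 0x22 idx=0: raw=0x34007 flags P=1 W=1 U=1 S=0
  [1] read 0x34 idx=23: raw=0x2004 flags P=0 W=0 U=1 S=0
  ⇒ fault: PAGE_NOT_PRESENT  — 2 lookups
#5 VA=0xC19C69 (r,kernel):
  [0] read 0x22 idx=6: raw=0x38007 flags P=1 W=1 U=1 S=0
  [1] read 0x38 idx=25: raw=0x3B007 flags P=1 W=1 U=1 S=0
  → PA=0x3BC69  (2 entries read)
#6 VA=0x3600329 (r,kernel):
  [0] read 0x22 idx=27: raw=0x66004 flags P=0 W=0 U=1 S=0
  ⇒ fault: PAGE_NOT_PRESENT  — 1 lookups
#7 VA=0x1E1B54C (r,kernel):
  [0] read 0x22 idx=15: raw=0x3C007 flags P=1 W=1 U=1 S=0
  [1] read 0x3C idx=27: raw=0x3F007 flags P=1 W=1 U=1 S=0
  → PA=0x3F54C  (2 entries read)

Access #0 fault: NONE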